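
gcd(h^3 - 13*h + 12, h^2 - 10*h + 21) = h - 3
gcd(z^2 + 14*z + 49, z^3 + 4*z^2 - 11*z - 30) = 1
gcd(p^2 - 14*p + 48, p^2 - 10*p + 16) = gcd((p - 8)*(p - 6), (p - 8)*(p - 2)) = p - 8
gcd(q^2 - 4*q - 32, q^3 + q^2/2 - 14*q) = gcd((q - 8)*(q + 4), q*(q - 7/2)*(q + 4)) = q + 4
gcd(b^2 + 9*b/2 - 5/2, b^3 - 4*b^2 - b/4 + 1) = b - 1/2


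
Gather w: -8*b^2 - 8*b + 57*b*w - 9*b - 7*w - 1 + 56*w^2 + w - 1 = -8*b^2 - 17*b + 56*w^2 + w*(57*b - 6) - 2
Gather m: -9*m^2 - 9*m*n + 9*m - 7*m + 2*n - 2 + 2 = -9*m^2 + m*(2 - 9*n) + 2*n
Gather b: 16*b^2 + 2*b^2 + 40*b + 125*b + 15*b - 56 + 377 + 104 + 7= 18*b^2 + 180*b + 432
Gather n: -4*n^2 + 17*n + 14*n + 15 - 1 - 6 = -4*n^2 + 31*n + 8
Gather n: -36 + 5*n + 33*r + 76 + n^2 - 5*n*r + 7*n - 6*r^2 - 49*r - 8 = n^2 + n*(12 - 5*r) - 6*r^2 - 16*r + 32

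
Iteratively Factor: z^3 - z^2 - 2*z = (z + 1)*(z^2 - 2*z) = (z - 2)*(z + 1)*(z)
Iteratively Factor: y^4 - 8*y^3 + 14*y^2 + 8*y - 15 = (y - 1)*(y^3 - 7*y^2 + 7*y + 15) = (y - 1)*(y + 1)*(y^2 - 8*y + 15) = (y - 5)*(y - 1)*(y + 1)*(y - 3)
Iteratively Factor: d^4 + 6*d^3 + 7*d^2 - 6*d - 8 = (d - 1)*(d^3 + 7*d^2 + 14*d + 8) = (d - 1)*(d + 2)*(d^2 + 5*d + 4) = (d - 1)*(d + 2)*(d + 4)*(d + 1)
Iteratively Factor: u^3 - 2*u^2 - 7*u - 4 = (u - 4)*(u^2 + 2*u + 1) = (u - 4)*(u + 1)*(u + 1)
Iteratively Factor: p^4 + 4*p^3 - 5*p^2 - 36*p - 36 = (p - 3)*(p^3 + 7*p^2 + 16*p + 12) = (p - 3)*(p + 2)*(p^2 + 5*p + 6) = (p - 3)*(p + 2)*(p + 3)*(p + 2)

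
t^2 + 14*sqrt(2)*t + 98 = (t + 7*sqrt(2))^2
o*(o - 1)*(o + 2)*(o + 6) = o^4 + 7*o^3 + 4*o^2 - 12*o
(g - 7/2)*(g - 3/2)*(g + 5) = g^3 - 79*g/4 + 105/4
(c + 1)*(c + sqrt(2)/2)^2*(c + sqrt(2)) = c^4 + c^3 + 2*sqrt(2)*c^3 + 5*c^2/2 + 2*sqrt(2)*c^2 + sqrt(2)*c/2 + 5*c/2 + sqrt(2)/2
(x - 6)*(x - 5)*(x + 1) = x^3 - 10*x^2 + 19*x + 30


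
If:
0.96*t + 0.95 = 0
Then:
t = -0.99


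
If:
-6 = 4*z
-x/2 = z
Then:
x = 3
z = -3/2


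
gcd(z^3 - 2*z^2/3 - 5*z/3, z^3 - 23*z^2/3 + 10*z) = z^2 - 5*z/3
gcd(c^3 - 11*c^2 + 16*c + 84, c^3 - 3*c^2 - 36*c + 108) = c - 6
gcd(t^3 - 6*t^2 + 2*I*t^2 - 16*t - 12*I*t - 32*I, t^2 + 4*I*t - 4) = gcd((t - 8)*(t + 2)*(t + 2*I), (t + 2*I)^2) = t + 2*I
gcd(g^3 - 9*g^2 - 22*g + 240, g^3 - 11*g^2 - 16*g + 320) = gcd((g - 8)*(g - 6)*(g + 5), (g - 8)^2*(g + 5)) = g^2 - 3*g - 40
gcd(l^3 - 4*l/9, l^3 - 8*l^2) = l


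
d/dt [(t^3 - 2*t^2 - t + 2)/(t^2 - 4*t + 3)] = (t^2 - 6*t + 5)/(t^2 - 6*t + 9)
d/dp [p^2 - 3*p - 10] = 2*p - 3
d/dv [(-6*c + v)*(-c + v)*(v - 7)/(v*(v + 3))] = (-6*c^2*v^2 + 84*c^2*v + 126*c^2 - 70*c*v^2 + v^4 + 6*v^3 - 21*v^2)/(v^2*(v^2 + 6*v + 9))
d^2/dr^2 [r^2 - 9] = 2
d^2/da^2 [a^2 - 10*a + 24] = 2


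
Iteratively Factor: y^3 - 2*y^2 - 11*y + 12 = (y - 4)*(y^2 + 2*y - 3) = (y - 4)*(y - 1)*(y + 3)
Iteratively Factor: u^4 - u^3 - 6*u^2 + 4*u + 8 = (u + 1)*(u^3 - 2*u^2 - 4*u + 8) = (u - 2)*(u + 1)*(u^2 - 4) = (u - 2)*(u + 1)*(u + 2)*(u - 2)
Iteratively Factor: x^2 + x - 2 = (x - 1)*(x + 2)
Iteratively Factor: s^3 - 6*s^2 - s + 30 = (s - 5)*(s^2 - s - 6) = (s - 5)*(s - 3)*(s + 2)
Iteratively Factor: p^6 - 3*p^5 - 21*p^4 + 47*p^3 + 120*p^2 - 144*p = (p - 4)*(p^5 + p^4 - 17*p^3 - 21*p^2 + 36*p) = (p - 4)*(p + 3)*(p^4 - 2*p^3 - 11*p^2 + 12*p) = p*(p - 4)*(p + 3)*(p^3 - 2*p^2 - 11*p + 12) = p*(p - 4)*(p - 1)*(p + 3)*(p^2 - p - 12) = p*(p - 4)^2*(p - 1)*(p + 3)*(p + 3)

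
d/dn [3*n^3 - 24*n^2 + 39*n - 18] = 9*n^2 - 48*n + 39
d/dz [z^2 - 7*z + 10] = 2*z - 7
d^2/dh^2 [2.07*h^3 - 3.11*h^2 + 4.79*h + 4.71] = 12.42*h - 6.22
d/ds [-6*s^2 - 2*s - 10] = -12*s - 2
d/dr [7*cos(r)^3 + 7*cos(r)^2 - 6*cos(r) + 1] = (-21*cos(r)^2 - 14*cos(r) + 6)*sin(r)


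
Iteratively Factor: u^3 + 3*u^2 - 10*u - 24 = (u - 3)*(u^2 + 6*u + 8) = (u - 3)*(u + 4)*(u + 2)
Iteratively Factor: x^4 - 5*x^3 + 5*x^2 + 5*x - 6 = (x - 1)*(x^3 - 4*x^2 + x + 6) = (x - 1)*(x + 1)*(x^2 - 5*x + 6) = (x - 3)*(x - 1)*(x + 1)*(x - 2)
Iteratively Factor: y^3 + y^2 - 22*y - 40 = (y - 5)*(y^2 + 6*y + 8) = (y - 5)*(y + 2)*(y + 4)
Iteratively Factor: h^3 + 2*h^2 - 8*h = (h)*(h^2 + 2*h - 8) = h*(h - 2)*(h + 4)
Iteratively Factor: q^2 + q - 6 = (q - 2)*(q + 3)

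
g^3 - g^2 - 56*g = g*(g - 8)*(g + 7)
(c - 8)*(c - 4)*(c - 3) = c^3 - 15*c^2 + 68*c - 96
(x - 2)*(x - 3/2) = x^2 - 7*x/2 + 3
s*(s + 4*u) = s^2 + 4*s*u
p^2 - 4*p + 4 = (p - 2)^2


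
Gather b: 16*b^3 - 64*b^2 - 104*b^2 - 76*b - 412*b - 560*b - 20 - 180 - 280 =16*b^3 - 168*b^2 - 1048*b - 480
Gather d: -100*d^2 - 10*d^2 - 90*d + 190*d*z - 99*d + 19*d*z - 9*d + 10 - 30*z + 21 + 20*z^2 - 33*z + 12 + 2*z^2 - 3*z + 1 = -110*d^2 + d*(209*z - 198) + 22*z^2 - 66*z + 44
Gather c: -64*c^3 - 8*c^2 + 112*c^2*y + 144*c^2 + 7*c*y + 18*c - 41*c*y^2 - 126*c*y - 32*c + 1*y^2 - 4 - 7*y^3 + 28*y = -64*c^3 + c^2*(112*y + 136) + c*(-41*y^2 - 119*y - 14) - 7*y^3 + y^2 + 28*y - 4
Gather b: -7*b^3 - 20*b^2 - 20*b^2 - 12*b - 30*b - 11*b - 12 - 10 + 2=-7*b^3 - 40*b^2 - 53*b - 20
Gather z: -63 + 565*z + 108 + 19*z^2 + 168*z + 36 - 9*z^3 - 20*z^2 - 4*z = -9*z^3 - z^2 + 729*z + 81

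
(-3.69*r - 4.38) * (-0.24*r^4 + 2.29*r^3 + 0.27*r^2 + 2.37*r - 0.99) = 0.8856*r^5 - 7.3989*r^4 - 11.0265*r^3 - 9.9279*r^2 - 6.7275*r + 4.3362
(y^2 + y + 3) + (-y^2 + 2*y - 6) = 3*y - 3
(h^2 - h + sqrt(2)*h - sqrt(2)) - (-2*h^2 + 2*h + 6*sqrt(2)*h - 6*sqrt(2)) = 3*h^2 - 5*sqrt(2)*h - 3*h + 5*sqrt(2)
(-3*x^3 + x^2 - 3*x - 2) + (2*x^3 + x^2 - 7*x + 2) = -x^3 + 2*x^2 - 10*x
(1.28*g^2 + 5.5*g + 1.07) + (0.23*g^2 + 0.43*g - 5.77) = 1.51*g^2 + 5.93*g - 4.7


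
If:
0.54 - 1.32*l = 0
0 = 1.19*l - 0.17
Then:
No Solution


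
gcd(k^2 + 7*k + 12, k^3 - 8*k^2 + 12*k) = 1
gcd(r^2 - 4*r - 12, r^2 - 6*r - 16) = r + 2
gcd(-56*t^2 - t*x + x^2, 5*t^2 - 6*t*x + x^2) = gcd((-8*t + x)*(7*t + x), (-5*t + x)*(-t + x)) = 1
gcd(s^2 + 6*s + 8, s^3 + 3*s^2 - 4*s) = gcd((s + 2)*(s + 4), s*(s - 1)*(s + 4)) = s + 4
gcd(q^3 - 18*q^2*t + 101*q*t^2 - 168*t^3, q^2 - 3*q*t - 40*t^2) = q - 8*t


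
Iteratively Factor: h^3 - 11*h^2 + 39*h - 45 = (h - 5)*(h^2 - 6*h + 9) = (h - 5)*(h - 3)*(h - 3)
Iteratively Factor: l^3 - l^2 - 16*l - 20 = (l + 2)*(l^2 - 3*l - 10) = (l + 2)^2*(l - 5)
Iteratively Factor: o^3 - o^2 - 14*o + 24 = (o - 3)*(o^2 + 2*o - 8) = (o - 3)*(o - 2)*(o + 4)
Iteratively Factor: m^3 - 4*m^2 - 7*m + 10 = (m - 1)*(m^2 - 3*m - 10) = (m - 5)*(m - 1)*(m + 2)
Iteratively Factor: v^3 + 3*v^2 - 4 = (v + 2)*(v^2 + v - 2) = (v + 2)^2*(v - 1)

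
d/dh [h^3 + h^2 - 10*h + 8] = 3*h^2 + 2*h - 10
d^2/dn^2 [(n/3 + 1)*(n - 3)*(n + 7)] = 2*n + 14/3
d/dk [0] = 0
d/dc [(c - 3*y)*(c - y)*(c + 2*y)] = 3*c^2 - 4*c*y - 5*y^2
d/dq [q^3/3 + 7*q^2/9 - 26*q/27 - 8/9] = q^2 + 14*q/9 - 26/27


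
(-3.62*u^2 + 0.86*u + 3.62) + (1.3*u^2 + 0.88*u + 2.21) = -2.32*u^2 + 1.74*u + 5.83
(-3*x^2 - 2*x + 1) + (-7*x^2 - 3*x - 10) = -10*x^2 - 5*x - 9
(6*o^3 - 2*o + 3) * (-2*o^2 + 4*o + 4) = -12*o^5 + 24*o^4 + 28*o^3 - 14*o^2 + 4*o + 12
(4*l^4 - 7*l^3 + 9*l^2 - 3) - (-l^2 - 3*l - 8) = 4*l^4 - 7*l^3 + 10*l^2 + 3*l + 5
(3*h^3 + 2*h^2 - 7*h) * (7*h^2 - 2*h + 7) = 21*h^5 + 8*h^4 - 32*h^3 + 28*h^2 - 49*h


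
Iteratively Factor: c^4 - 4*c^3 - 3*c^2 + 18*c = (c)*(c^3 - 4*c^2 - 3*c + 18) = c*(c - 3)*(c^2 - c - 6) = c*(c - 3)^2*(c + 2)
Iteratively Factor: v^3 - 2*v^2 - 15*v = (v - 5)*(v^2 + 3*v) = (v - 5)*(v + 3)*(v)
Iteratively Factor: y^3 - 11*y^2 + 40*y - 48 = (y - 4)*(y^2 - 7*y + 12) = (y - 4)^2*(y - 3)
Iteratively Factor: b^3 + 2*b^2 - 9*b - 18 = (b + 3)*(b^2 - b - 6) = (b + 2)*(b + 3)*(b - 3)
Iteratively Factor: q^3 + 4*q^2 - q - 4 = (q + 4)*(q^2 - 1) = (q + 1)*(q + 4)*(q - 1)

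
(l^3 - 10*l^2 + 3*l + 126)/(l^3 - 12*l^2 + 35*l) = (l^2 - 3*l - 18)/(l*(l - 5))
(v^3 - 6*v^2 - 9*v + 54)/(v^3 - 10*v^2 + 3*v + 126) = (v - 3)/(v - 7)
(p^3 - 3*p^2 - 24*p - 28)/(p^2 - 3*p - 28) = (p^2 + 4*p + 4)/(p + 4)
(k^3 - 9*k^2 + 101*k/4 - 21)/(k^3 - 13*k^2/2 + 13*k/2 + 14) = (k - 3/2)/(k + 1)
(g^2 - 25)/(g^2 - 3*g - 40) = (g - 5)/(g - 8)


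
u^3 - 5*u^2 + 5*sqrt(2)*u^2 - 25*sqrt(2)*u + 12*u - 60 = (u - 5)*(u + 2*sqrt(2))*(u + 3*sqrt(2))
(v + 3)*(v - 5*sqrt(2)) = v^2 - 5*sqrt(2)*v + 3*v - 15*sqrt(2)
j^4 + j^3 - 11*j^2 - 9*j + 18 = (j - 3)*(j - 1)*(j + 2)*(j + 3)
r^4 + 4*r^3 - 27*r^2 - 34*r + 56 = (r - 4)*(r - 1)*(r + 2)*(r + 7)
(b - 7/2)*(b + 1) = b^2 - 5*b/2 - 7/2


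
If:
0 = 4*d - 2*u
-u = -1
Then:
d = 1/2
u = 1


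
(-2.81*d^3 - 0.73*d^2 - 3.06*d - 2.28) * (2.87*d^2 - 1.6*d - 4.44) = -8.0647*d^5 + 2.4009*d^4 + 4.8622*d^3 + 1.5936*d^2 + 17.2344*d + 10.1232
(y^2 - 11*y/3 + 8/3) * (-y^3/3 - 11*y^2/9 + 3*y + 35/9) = -y^5/3 + 178*y^3/27 - 280*y^2/27 - 169*y/27 + 280/27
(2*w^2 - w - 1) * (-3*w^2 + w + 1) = -6*w^4 + 5*w^3 + 4*w^2 - 2*w - 1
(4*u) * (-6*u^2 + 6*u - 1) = -24*u^3 + 24*u^2 - 4*u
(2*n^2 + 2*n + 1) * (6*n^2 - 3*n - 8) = 12*n^4 + 6*n^3 - 16*n^2 - 19*n - 8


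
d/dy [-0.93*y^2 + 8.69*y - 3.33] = 8.69 - 1.86*y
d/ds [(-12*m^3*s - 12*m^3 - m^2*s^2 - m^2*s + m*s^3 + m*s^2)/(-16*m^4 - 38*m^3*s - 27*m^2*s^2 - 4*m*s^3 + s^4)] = m*(192*m^5 - 160*m^4*s - 440*m^4 - 174*m^3*s^2 - 240*m^3*s + 2*m^2*s^3 + 31*m^2*s^2 + 3*m*s^4 + 9*m*s^3 - s^5 - 2*s^4)/(256*m^7 + 960*m^6*s + 1348*m^5*s^2 + 832*m^4*s^3 + 169*m^3*s^4 - 29*m^2*s^5 - 9*m*s^6 + s^7)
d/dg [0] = 0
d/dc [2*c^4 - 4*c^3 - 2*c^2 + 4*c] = 8*c^3 - 12*c^2 - 4*c + 4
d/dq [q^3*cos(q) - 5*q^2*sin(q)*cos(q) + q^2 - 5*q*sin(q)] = -q^3*sin(q) + 3*q^2*cos(q) - 5*q^2*cos(2*q) - 5*q*sin(2*q) - 5*q*cos(q) + 2*q - 5*sin(q)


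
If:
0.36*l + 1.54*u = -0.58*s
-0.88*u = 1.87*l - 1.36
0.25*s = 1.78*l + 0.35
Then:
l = -2.62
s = -17.27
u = 7.12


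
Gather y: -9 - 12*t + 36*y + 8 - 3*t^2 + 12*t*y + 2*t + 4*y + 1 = -3*t^2 - 10*t + y*(12*t + 40)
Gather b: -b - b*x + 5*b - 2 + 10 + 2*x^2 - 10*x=b*(4 - x) + 2*x^2 - 10*x + 8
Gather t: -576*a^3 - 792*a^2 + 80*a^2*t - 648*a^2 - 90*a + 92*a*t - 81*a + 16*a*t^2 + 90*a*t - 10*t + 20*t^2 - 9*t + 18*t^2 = -576*a^3 - 1440*a^2 - 171*a + t^2*(16*a + 38) + t*(80*a^2 + 182*a - 19)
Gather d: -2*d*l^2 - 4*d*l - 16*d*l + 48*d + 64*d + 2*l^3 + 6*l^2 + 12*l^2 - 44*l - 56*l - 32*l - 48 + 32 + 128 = d*(-2*l^2 - 20*l + 112) + 2*l^3 + 18*l^2 - 132*l + 112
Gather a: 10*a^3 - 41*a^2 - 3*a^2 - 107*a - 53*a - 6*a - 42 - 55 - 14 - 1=10*a^3 - 44*a^2 - 166*a - 112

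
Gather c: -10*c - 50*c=-60*c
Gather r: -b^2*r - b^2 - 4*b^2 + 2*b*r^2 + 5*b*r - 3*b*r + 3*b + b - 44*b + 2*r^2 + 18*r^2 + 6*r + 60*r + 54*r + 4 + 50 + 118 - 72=-5*b^2 - 40*b + r^2*(2*b + 20) + r*(-b^2 + 2*b + 120) + 100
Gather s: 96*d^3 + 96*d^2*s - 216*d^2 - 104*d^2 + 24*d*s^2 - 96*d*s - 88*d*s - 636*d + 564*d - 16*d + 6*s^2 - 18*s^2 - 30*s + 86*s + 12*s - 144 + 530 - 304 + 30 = 96*d^3 - 320*d^2 - 88*d + s^2*(24*d - 12) + s*(96*d^2 - 184*d + 68) + 112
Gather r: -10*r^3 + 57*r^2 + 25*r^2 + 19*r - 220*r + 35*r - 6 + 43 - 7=-10*r^3 + 82*r^2 - 166*r + 30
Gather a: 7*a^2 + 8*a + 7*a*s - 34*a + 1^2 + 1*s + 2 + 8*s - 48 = 7*a^2 + a*(7*s - 26) + 9*s - 45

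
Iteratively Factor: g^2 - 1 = (g + 1)*(g - 1)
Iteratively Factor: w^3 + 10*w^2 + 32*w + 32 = (w + 4)*(w^2 + 6*w + 8) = (w + 4)^2*(w + 2)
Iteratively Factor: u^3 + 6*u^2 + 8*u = (u + 2)*(u^2 + 4*u) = (u + 2)*(u + 4)*(u)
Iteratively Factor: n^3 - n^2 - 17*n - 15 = (n + 1)*(n^2 - 2*n - 15) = (n - 5)*(n + 1)*(n + 3)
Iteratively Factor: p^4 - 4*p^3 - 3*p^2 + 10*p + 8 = (p + 1)*(p^3 - 5*p^2 + 2*p + 8) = (p - 4)*(p + 1)*(p^2 - p - 2) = (p - 4)*(p - 2)*(p + 1)*(p + 1)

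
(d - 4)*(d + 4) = d^2 - 16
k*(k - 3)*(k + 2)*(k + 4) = k^4 + 3*k^3 - 10*k^2 - 24*k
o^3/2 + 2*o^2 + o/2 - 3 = (o/2 + 1)*(o - 1)*(o + 3)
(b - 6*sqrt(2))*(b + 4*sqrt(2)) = b^2 - 2*sqrt(2)*b - 48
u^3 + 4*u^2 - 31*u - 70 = (u - 5)*(u + 2)*(u + 7)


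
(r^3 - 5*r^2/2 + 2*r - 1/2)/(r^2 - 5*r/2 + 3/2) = (2*r^2 - 3*r + 1)/(2*r - 3)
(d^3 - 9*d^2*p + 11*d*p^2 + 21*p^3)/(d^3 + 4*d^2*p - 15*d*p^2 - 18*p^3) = (d - 7*p)/(d + 6*p)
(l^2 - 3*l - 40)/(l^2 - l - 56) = (l + 5)/(l + 7)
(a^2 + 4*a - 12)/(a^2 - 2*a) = (a + 6)/a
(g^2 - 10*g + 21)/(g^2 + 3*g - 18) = (g - 7)/(g + 6)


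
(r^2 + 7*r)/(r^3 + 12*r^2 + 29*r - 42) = r/(r^2 + 5*r - 6)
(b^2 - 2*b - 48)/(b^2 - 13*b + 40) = (b + 6)/(b - 5)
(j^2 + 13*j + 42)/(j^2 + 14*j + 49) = (j + 6)/(j + 7)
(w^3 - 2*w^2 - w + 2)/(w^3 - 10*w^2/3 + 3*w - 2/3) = 3*(w + 1)/(3*w - 1)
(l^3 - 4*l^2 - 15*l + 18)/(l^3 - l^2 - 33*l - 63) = (l^2 - 7*l + 6)/(l^2 - 4*l - 21)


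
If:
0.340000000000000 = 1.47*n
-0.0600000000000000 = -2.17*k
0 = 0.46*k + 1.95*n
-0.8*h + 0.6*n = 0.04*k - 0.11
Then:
No Solution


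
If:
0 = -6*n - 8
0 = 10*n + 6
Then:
No Solution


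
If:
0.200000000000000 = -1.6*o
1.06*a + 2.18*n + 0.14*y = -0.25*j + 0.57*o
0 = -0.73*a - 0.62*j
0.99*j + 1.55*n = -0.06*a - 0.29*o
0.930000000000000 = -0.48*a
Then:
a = -1.94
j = 2.28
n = -1.36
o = -0.12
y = 31.24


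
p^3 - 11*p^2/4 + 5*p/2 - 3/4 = (p - 1)^2*(p - 3/4)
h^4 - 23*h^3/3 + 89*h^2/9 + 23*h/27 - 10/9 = (h - 6)*(h - 5/3)*(h - 1/3)*(h + 1/3)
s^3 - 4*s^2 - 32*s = s*(s - 8)*(s + 4)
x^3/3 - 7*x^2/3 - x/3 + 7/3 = (x/3 + 1/3)*(x - 7)*(x - 1)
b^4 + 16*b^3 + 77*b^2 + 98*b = b*(b + 2)*(b + 7)^2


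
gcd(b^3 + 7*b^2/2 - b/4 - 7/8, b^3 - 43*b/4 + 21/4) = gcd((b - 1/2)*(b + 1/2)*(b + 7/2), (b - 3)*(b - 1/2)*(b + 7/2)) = b^2 + 3*b - 7/4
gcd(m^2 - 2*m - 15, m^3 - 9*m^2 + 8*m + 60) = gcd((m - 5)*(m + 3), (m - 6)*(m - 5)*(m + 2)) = m - 5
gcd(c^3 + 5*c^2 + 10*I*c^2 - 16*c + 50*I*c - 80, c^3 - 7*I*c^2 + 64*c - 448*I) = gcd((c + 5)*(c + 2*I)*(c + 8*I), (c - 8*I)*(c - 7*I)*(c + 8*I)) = c + 8*I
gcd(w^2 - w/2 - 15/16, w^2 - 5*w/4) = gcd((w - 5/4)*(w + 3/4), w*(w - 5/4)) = w - 5/4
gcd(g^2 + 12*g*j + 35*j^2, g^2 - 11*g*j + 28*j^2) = 1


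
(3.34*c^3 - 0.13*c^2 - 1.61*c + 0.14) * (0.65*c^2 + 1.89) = 2.171*c^5 - 0.0845*c^4 + 5.2661*c^3 - 0.1547*c^2 - 3.0429*c + 0.2646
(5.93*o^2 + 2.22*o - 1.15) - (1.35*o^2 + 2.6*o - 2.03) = 4.58*o^2 - 0.38*o + 0.88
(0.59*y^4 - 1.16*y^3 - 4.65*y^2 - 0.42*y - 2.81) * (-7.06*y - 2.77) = -4.1654*y^5 + 6.5553*y^4 + 36.0422*y^3 + 15.8457*y^2 + 21.002*y + 7.7837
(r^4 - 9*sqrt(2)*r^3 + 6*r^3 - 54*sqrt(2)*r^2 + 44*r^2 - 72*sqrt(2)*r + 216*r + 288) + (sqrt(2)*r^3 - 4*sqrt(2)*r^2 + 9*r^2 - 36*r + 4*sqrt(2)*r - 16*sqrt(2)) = r^4 - 8*sqrt(2)*r^3 + 6*r^3 - 58*sqrt(2)*r^2 + 53*r^2 - 68*sqrt(2)*r + 180*r - 16*sqrt(2) + 288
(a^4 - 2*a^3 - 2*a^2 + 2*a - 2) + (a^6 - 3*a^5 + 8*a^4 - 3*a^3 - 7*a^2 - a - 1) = a^6 - 3*a^5 + 9*a^4 - 5*a^3 - 9*a^2 + a - 3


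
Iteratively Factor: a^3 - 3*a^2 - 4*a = (a - 4)*(a^2 + a) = a*(a - 4)*(a + 1)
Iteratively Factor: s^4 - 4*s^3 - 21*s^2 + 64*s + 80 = (s + 1)*(s^3 - 5*s^2 - 16*s + 80) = (s - 4)*(s + 1)*(s^2 - s - 20) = (s - 5)*(s - 4)*(s + 1)*(s + 4)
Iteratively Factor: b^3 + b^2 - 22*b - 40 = (b + 4)*(b^2 - 3*b - 10) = (b - 5)*(b + 4)*(b + 2)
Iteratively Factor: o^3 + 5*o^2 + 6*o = (o)*(o^2 + 5*o + 6) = o*(o + 2)*(o + 3)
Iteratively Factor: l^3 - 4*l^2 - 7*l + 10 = (l + 2)*(l^2 - 6*l + 5) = (l - 1)*(l + 2)*(l - 5)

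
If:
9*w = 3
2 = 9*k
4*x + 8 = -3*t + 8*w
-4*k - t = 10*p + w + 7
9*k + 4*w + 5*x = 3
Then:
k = 2/9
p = -49/75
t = -76/45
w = 1/3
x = -1/15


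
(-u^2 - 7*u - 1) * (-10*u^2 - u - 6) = 10*u^4 + 71*u^3 + 23*u^2 + 43*u + 6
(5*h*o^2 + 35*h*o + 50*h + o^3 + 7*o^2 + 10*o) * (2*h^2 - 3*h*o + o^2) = 10*h^3*o^2 + 70*h^3*o + 100*h^3 - 13*h^2*o^3 - 91*h^2*o^2 - 130*h^2*o + 2*h*o^4 + 14*h*o^3 + 20*h*o^2 + o^5 + 7*o^4 + 10*o^3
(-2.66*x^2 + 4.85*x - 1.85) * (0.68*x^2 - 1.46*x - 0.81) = -1.8088*x^4 + 7.1816*x^3 - 6.1844*x^2 - 1.2275*x + 1.4985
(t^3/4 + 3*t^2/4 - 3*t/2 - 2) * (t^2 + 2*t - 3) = t^5/4 + 5*t^4/4 - 3*t^3/4 - 29*t^2/4 + t/2 + 6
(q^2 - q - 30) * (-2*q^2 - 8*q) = -2*q^4 - 6*q^3 + 68*q^2 + 240*q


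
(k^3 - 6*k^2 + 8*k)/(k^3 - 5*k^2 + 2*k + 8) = k/(k + 1)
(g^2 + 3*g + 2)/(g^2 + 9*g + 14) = (g + 1)/(g + 7)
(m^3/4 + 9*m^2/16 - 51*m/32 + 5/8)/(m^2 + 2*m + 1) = (8*m^3 + 18*m^2 - 51*m + 20)/(32*(m^2 + 2*m + 1))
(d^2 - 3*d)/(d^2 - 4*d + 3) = d/(d - 1)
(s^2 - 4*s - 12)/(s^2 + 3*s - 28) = (s^2 - 4*s - 12)/(s^2 + 3*s - 28)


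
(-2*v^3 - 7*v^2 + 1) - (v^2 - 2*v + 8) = -2*v^3 - 8*v^2 + 2*v - 7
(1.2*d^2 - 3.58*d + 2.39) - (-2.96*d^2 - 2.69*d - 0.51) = 4.16*d^2 - 0.89*d + 2.9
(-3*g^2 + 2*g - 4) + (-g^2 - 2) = -4*g^2 + 2*g - 6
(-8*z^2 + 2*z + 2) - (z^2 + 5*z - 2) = -9*z^2 - 3*z + 4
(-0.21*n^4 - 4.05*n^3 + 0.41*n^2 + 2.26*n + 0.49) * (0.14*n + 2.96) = -0.0294*n^5 - 1.1886*n^4 - 11.9306*n^3 + 1.53*n^2 + 6.7582*n + 1.4504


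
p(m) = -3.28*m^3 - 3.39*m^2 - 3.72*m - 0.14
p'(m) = -9.84*m^2 - 6.78*m - 3.72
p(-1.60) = 10.57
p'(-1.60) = -18.06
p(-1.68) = 12.09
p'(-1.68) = -20.10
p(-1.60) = 10.57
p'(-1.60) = -18.06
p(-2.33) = 31.61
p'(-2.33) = -41.34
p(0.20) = -1.05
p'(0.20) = -5.47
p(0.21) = -1.10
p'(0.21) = -5.58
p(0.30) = -1.65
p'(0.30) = -6.64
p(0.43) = -2.63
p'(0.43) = -8.45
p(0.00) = -0.14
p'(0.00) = -3.72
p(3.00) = -130.37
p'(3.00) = -112.62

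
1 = 1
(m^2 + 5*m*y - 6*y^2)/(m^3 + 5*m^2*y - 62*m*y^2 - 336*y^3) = (-m + y)/(-m^2 + m*y + 56*y^2)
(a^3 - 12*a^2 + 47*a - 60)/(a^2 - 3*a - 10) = (a^2 - 7*a + 12)/(a + 2)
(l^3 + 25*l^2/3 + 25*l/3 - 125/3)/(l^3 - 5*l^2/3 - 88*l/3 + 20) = (3*l^2 + 10*l - 25)/(3*l^2 - 20*l + 12)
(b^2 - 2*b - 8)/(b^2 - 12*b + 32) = (b + 2)/(b - 8)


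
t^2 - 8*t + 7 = (t - 7)*(t - 1)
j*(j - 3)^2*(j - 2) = j^4 - 8*j^3 + 21*j^2 - 18*j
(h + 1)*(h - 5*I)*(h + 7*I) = h^3 + h^2 + 2*I*h^2 + 35*h + 2*I*h + 35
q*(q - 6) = q^2 - 6*q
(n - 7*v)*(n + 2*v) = n^2 - 5*n*v - 14*v^2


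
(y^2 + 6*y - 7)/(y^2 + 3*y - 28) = (y - 1)/(y - 4)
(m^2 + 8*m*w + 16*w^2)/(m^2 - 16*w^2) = (-m - 4*w)/(-m + 4*w)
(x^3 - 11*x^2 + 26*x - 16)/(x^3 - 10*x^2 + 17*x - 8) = (x - 2)/(x - 1)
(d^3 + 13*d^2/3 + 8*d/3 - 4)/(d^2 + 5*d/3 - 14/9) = 3*(d^2 + 5*d + 6)/(3*d + 7)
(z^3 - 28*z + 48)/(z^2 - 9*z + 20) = (z^2 + 4*z - 12)/(z - 5)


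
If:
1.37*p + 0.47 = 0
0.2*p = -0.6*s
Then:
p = -0.34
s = 0.11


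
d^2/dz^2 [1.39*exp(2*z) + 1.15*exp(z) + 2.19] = (5.56*exp(z) + 1.15)*exp(z)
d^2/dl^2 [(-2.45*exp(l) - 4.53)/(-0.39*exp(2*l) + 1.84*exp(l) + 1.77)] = (0.372645*exp(4*l) + 4.514172*exp(3*l) + 0.395226000000001*exp(2*l) + 19.865844*exp(l) - 7.077699)*exp(l)/(0.059319*exp(6*l) - 0.839592*exp(5*l) + 3.153501*exp(4*l) + 1.391408*exp(3*l) - 14.312043*exp(2*l) - 17.293608*exp(l) - 5.545233)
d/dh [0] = 0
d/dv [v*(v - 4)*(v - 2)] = 3*v^2 - 12*v + 8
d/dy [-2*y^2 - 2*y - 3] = -4*y - 2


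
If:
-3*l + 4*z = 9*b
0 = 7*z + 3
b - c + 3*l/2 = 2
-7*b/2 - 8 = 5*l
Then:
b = 72/161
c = -712/161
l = -44/23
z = -3/7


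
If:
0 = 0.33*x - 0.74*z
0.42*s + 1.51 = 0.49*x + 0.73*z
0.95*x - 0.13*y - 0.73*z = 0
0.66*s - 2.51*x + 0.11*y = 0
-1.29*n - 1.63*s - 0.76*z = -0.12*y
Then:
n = 12.24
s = -10.18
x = -3.39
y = -16.28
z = -1.51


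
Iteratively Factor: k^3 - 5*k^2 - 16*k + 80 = (k + 4)*(k^2 - 9*k + 20) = (k - 5)*(k + 4)*(k - 4)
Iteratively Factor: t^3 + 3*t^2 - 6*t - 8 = (t - 2)*(t^2 + 5*t + 4) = (t - 2)*(t + 1)*(t + 4)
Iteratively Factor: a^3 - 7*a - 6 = (a + 2)*(a^2 - 2*a - 3) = (a - 3)*(a + 2)*(a + 1)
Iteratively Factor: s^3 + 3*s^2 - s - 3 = (s + 1)*(s^2 + 2*s - 3) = (s + 1)*(s + 3)*(s - 1)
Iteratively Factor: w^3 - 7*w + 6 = (w + 3)*(w^2 - 3*w + 2) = (w - 1)*(w + 3)*(w - 2)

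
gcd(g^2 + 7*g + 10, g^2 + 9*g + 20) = g + 5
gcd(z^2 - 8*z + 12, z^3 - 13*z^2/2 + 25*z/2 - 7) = z - 2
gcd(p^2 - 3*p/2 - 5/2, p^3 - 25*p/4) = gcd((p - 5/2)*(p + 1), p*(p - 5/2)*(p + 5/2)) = p - 5/2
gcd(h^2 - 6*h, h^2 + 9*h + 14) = 1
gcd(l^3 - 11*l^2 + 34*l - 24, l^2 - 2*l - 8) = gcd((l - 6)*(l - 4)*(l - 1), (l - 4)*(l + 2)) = l - 4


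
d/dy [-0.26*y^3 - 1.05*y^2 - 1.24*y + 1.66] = -0.78*y^2 - 2.1*y - 1.24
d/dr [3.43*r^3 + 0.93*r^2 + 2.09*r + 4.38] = 10.29*r^2 + 1.86*r + 2.09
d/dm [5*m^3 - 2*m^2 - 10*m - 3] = 15*m^2 - 4*m - 10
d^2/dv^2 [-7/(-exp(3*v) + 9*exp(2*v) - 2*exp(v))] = 7*((-9*exp(2*v) + 36*exp(v) - 2)*(exp(2*v) - 9*exp(v) + 2) + 2*(3*exp(2*v) - 18*exp(v) + 2)^2)*exp(-v)/(exp(2*v) - 9*exp(v) + 2)^3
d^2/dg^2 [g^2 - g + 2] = 2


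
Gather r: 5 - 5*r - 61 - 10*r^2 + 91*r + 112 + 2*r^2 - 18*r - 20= -8*r^2 + 68*r + 36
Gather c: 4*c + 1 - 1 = 4*c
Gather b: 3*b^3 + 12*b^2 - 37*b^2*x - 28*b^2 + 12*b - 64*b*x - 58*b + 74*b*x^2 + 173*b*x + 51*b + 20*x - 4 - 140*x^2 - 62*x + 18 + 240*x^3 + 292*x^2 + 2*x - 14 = 3*b^3 + b^2*(-37*x - 16) + b*(74*x^2 + 109*x + 5) + 240*x^3 + 152*x^2 - 40*x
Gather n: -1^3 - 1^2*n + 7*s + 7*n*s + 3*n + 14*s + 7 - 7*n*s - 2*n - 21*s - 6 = 0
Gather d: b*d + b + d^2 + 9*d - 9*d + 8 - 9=b*d + b + d^2 - 1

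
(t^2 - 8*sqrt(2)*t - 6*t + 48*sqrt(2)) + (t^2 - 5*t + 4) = 2*t^2 - 8*sqrt(2)*t - 11*t + 4 + 48*sqrt(2)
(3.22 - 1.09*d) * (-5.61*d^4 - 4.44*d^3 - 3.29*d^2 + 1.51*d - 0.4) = 6.1149*d^5 - 13.2246*d^4 - 10.7107*d^3 - 12.2397*d^2 + 5.2982*d - 1.288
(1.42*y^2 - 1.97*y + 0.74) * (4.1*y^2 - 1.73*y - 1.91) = 5.822*y^4 - 10.5336*y^3 + 3.7299*y^2 + 2.4825*y - 1.4134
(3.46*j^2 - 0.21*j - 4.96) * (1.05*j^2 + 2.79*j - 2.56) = 3.633*j^4 + 9.4329*j^3 - 14.6515*j^2 - 13.3008*j + 12.6976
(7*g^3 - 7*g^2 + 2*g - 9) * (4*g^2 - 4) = 28*g^5 - 28*g^4 - 20*g^3 - 8*g^2 - 8*g + 36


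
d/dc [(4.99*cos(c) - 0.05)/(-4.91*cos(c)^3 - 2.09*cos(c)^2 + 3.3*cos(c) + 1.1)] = (-49.0018*cos(c)^3 - 9.6926*cos(c)^2 + 0.209*cos(c) - 5.654)*sin(c)/(24.1081*cos(c)^6 + 20.5238*cos(c)^5 - 28.0379*cos(c)^4 - 24.596*cos(c)^3 + 6.292*cos(c)^2 + 7.26*cos(c) + 1.21)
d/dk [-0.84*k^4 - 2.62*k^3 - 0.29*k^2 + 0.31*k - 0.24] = -3.36*k^3 - 7.86*k^2 - 0.58*k + 0.31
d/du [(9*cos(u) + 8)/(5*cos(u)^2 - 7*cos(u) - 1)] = (45*cos(u)^2 + 80*cos(u) - 47)*sin(u)/(5*sin(u)^2 + 7*cos(u) - 4)^2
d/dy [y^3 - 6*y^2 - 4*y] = 3*y^2 - 12*y - 4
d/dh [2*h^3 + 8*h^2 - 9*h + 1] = 6*h^2 + 16*h - 9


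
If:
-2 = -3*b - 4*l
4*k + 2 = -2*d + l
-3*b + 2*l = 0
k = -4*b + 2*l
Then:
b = 2/9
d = -7/18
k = -2/9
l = 1/3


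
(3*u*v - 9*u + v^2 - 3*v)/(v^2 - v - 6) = (3*u + v)/(v + 2)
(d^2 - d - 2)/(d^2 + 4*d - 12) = (d + 1)/(d + 6)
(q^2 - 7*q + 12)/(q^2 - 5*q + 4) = (q - 3)/(q - 1)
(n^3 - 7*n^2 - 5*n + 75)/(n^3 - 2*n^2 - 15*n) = (n - 5)/n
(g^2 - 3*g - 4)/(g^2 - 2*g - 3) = (g - 4)/(g - 3)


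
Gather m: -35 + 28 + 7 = 0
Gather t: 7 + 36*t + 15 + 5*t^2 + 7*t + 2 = 5*t^2 + 43*t + 24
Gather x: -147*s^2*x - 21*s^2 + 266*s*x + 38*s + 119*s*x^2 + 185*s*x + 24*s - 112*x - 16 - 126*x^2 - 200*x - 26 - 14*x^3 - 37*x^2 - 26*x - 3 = -21*s^2 + 62*s - 14*x^3 + x^2*(119*s - 163) + x*(-147*s^2 + 451*s - 338) - 45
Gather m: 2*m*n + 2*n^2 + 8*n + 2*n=2*m*n + 2*n^2 + 10*n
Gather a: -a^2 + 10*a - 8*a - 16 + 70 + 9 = -a^2 + 2*a + 63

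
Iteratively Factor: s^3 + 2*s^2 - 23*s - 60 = (s - 5)*(s^2 + 7*s + 12) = (s - 5)*(s + 3)*(s + 4)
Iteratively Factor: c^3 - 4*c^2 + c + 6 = (c - 2)*(c^2 - 2*c - 3) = (c - 2)*(c + 1)*(c - 3)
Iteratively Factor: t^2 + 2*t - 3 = (t - 1)*(t + 3)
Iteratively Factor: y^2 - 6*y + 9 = (y - 3)*(y - 3)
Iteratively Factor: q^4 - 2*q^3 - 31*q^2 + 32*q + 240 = (q - 4)*(q^3 + 2*q^2 - 23*q - 60) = (q - 4)*(q + 3)*(q^2 - q - 20) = (q - 4)*(q + 3)*(q + 4)*(q - 5)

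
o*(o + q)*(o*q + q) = o^3*q + o^2*q^2 + o^2*q + o*q^2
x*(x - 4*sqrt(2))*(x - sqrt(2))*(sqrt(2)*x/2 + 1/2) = sqrt(2)*x^4/2 - 9*x^3/2 + 3*sqrt(2)*x^2/2 + 4*x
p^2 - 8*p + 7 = (p - 7)*(p - 1)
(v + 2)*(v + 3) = v^2 + 5*v + 6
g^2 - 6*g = g*(g - 6)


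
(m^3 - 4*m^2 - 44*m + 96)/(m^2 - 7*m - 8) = (m^2 + 4*m - 12)/(m + 1)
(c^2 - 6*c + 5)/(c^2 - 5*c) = (c - 1)/c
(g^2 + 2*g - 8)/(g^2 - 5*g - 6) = (-g^2 - 2*g + 8)/(-g^2 + 5*g + 6)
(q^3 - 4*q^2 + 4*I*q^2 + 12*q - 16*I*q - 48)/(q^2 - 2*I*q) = q - 4 + 6*I - 24*I/q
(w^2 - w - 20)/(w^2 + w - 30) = (w + 4)/(w + 6)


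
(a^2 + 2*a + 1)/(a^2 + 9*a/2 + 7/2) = 2*(a + 1)/(2*a + 7)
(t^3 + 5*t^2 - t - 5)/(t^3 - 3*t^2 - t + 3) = (t + 5)/(t - 3)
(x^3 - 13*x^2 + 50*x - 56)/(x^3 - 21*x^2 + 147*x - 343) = (x^2 - 6*x + 8)/(x^2 - 14*x + 49)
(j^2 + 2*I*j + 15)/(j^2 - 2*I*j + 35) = (j - 3*I)/(j - 7*I)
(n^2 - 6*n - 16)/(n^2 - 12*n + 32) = (n + 2)/(n - 4)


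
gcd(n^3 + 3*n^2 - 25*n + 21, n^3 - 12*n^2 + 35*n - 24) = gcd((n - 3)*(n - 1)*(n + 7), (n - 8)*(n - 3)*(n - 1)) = n^2 - 4*n + 3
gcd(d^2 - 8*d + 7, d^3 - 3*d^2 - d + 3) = d - 1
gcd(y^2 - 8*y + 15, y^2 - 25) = y - 5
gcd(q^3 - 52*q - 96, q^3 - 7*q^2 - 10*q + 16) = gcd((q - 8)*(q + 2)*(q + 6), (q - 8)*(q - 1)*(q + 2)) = q^2 - 6*q - 16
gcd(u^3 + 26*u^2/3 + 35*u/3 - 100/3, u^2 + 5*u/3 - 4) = u - 4/3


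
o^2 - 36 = (o - 6)*(o + 6)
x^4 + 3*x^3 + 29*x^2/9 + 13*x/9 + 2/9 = (x + 1/3)*(x + 2/3)*(x + 1)^2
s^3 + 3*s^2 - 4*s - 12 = (s - 2)*(s + 2)*(s + 3)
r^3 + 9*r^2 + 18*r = r*(r + 3)*(r + 6)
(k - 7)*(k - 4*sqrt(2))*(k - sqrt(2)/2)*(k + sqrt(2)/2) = k^4 - 7*k^3 - 4*sqrt(2)*k^3 - k^2/2 + 28*sqrt(2)*k^2 + 2*sqrt(2)*k + 7*k/2 - 14*sqrt(2)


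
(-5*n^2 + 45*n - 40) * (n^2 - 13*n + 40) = -5*n^4 + 110*n^3 - 825*n^2 + 2320*n - 1600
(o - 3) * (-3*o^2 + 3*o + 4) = -3*o^3 + 12*o^2 - 5*o - 12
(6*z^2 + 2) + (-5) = 6*z^2 - 3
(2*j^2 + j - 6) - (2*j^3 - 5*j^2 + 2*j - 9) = -2*j^3 + 7*j^2 - j + 3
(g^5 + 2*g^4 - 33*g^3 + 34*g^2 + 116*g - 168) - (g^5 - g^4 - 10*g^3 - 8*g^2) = 3*g^4 - 23*g^3 + 42*g^2 + 116*g - 168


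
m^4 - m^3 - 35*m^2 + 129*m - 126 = (m - 3)^2*(m - 2)*(m + 7)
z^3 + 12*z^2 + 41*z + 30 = (z + 1)*(z + 5)*(z + 6)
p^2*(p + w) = p^3 + p^2*w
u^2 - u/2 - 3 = (u - 2)*(u + 3/2)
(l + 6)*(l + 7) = l^2 + 13*l + 42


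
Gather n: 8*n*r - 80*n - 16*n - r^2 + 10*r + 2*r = n*(8*r - 96) - r^2 + 12*r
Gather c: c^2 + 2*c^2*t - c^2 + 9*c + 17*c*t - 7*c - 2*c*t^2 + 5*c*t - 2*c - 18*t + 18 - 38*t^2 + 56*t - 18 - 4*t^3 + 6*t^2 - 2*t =2*c^2*t + c*(-2*t^2 + 22*t) - 4*t^3 - 32*t^2 + 36*t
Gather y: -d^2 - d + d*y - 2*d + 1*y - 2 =-d^2 - 3*d + y*(d + 1) - 2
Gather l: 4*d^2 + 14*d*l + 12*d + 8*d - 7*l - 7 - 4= 4*d^2 + 20*d + l*(14*d - 7) - 11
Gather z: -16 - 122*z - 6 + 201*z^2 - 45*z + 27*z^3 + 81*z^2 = 27*z^3 + 282*z^2 - 167*z - 22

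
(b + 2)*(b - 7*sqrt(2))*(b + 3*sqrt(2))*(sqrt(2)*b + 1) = sqrt(2)*b^4 - 7*b^3 + 2*sqrt(2)*b^3 - 46*sqrt(2)*b^2 - 14*b^2 - 92*sqrt(2)*b - 42*b - 84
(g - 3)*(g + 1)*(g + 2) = g^3 - 7*g - 6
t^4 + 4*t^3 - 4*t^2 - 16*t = t*(t - 2)*(t + 2)*(t + 4)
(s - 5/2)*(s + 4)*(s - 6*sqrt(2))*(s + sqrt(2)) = s^4 - 5*sqrt(2)*s^3 + 3*s^3/2 - 22*s^2 - 15*sqrt(2)*s^2/2 - 18*s + 50*sqrt(2)*s + 120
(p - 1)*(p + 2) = p^2 + p - 2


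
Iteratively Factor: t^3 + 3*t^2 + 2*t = (t + 1)*(t^2 + 2*t) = t*(t + 1)*(t + 2)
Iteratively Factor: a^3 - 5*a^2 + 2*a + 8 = (a - 4)*(a^2 - a - 2) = (a - 4)*(a - 2)*(a + 1)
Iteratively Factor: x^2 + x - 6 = (x - 2)*(x + 3)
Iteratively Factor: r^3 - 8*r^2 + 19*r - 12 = (r - 1)*(r^2 - 7*r + 12) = (r - 4)*(r - 1)*(r - 3)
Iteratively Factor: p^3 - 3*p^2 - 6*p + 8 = (p - 4)*(p^2 + p - 2) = (p - 4)*(p + 2)*(p - 1)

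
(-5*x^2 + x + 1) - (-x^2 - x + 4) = -4*x^2 + 2*x - 3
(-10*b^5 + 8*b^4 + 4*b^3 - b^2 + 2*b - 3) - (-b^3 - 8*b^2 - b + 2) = -10*b^5 + 8*b^4 + 5*b^3 + 7*b^2 + 3*b - 5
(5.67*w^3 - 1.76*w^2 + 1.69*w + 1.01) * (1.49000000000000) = 8.4483*w^3 - 2.6224*w^2 + 2.5181*w + 1.5049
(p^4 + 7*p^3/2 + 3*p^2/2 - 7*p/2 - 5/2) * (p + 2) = p^5 + 11*p^4/2 + 17*p^3/2 - p^2/2 - 19*p/2 - 5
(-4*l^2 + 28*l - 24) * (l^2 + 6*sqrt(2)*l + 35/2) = -4*l^4 - 24*sqrt(2)*l^3 + 28*l^3 - 94*l^2 + 168*sqrt(2)*l^2 - 144*sqrt(2)*l + 490*l - 420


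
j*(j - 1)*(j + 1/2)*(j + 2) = j^4 + 3*j^3/2 - 3*j^2/2 - j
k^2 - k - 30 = (k - 6)*(k + 5)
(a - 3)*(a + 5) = a^2 + 2*a - 15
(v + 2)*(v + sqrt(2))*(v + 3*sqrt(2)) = v^3 + 2*v^2 + 4*sqrt(2)*v^2 + 6*v + 8*sqrt(2)*v + 12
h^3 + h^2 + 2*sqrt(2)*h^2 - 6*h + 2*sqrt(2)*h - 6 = (h + 1)*(h - sqrt(2))*(h + 3*sqrt(2))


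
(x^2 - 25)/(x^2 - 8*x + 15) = (x + 5)/(x - 3)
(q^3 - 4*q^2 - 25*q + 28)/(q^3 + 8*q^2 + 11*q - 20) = (q - 7)/(q + 5)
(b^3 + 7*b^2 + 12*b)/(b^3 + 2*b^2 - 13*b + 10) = b*(b^2 + 7*b + 12)/(b^3 + 2*b^2 - 13*b + 10)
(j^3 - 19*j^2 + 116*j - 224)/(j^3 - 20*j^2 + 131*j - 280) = (j - 4)/(j - 5)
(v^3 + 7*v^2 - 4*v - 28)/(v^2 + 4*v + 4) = (v^2 + 5*v - 14)/(v + 2)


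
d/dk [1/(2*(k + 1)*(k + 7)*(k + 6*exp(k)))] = ((k + 1)*(k + 7)*(-6*exp(k) - 1) - (k + 1)*(k + 6*exp(k)) - (k + 7)*(k + 6*exp(k)))/(2*(k + 1)^2*(k + 7)^2*(k + 6*exp(k))^2)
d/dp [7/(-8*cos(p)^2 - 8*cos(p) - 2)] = -14*sin(p)/(2*cos(p) + 1)^3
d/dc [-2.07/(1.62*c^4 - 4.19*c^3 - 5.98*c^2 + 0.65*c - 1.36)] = (13.4136*c^3 - 26.0199*c^2 - 24.7572*c + 1.3455)/(-1.62*c^4 + 4.19*c^3 + 5.98*c^2 - 0.65*c + 1.36)^2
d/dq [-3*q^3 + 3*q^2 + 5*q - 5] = -9*q^2 + 6*q + 5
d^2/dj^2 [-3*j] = 0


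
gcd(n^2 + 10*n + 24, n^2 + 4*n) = n + 4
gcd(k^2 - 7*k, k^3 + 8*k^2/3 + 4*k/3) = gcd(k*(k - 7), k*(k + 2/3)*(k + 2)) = k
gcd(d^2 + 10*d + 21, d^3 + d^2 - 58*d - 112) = d + 7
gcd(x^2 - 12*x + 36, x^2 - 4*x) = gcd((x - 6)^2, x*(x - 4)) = 1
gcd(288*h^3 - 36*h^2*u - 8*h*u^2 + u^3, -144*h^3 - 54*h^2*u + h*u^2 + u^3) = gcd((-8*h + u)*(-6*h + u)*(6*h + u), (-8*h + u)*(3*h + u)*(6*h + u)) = -48*h^2 - 2*h*u + u^2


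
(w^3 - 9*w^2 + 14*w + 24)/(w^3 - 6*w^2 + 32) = (w^2 - 5*w - 6)/(w^2 - 2*w - 8)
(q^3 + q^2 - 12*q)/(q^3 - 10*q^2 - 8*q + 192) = q*(q - 3)/(q^2 - 14*q + 48)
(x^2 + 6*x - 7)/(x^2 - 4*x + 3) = (x + 7)/(x - 3)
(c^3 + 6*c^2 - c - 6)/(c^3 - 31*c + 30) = (c + 1)/(c - 5)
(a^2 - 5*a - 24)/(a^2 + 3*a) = (a - 8)/a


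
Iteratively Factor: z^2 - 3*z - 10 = (z + 2)*(z - 5)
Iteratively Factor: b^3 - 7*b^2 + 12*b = (b - 3)*(b^2 - 4*b) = (b - 4)*(b - 3)*(b)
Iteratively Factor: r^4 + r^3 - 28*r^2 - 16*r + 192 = (r + 4)*(r^3 - 3*r^2 - 16*r + 48) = (r - 4)*(r + 4)*(r^2 + r - 12) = (r - 4)*(r + 4)^2*(r - 3)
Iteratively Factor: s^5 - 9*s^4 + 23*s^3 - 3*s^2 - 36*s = (s - 3)*(s^4 - 6*s^3 + 5*s^2 + 12*s) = (s - 3)^2*(s^3 - 3*s^2 - 4*s) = (s - 3)^2*(s + 1)*(s^2 - 4*s) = (s - 4)*(s - 3)^2*(s + 1)*(s)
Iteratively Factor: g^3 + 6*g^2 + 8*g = (g + 2)*(g^2 + 4*g) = (g + 2)*(g + 4)*(g)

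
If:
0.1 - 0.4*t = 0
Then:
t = 0.25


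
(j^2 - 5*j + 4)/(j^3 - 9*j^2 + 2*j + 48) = (j^2 - 5*j + 4)/(j^3 - 9*j^2 + 2*j + 48)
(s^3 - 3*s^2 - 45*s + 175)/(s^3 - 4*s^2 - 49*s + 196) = (s^2 - 10*s + 25)/(s^2 - 11*s + 28)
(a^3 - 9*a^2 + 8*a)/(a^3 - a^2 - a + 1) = a*(a - 8)/(a^2 - 1)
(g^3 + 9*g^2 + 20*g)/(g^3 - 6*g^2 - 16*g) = (g^2 + 9*g + 20)/(g^2 - 6*g - 16)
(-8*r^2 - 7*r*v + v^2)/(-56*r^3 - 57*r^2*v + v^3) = 1/(7*r + v)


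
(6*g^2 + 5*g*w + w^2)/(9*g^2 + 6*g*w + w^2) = (2*g + w)/(3*g + w)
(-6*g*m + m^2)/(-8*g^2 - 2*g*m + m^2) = m*(6*g - m)/(8*g^2 + 2*g*m - m^2)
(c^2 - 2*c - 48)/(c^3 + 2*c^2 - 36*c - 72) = (c - 8)/(c^2 - 4*c - 12)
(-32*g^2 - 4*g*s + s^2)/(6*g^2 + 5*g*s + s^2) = (-32*g^2 - 4*g*s + s^2)/(6*g^2 + 5*g*s + s^2)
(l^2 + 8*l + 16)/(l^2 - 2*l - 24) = (l + 4)/(l - 6)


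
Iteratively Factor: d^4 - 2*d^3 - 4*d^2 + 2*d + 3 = (d + 1)*(d^3 - 3*d^2 - d + 3) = (d - 3)*(d + 1)*(d^2 - 1) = (d - 3)*(d + 1)^2*(d - 1)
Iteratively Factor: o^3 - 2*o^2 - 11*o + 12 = (o - 1)*(o^2 - o - 12) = (o - 1)*(o + 3)*(o - 4)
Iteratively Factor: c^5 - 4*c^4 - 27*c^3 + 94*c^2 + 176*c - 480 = (c - 4)*(c^4 - 27*c^2 - 14*c + 120) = (c - 4)*(c + 3)*(c^3 - 3*c^2 - 18*c + 40) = (c - 4)*(c - 2)*(c + 3)*(c^2 - c - 20) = (c - 4)*(c - 2)*(c + 3)*(c + 4)*(c - 5)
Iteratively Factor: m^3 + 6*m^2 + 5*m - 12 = (m - 1)*(m^2 + 7*m + 12) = (m - 1)*(m + 3)*(m + 4)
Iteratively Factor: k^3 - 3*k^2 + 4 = (k + 1)*(k^2 - 4*k + 4) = (k - 2)*(k + 1)*(k - 2)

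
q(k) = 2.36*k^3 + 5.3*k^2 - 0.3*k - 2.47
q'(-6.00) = 190.98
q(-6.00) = -319.63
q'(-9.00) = 477.78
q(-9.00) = -1290.91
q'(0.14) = 1.32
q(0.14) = -2.40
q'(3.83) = 144.15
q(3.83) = 206.72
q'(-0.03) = -0.61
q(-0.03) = -2.46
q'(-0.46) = -3.68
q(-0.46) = -1.44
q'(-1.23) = -2.63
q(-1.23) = 1.53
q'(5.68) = 288.33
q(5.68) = 599.29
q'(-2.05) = 7.72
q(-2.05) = 0.09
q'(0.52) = 7.13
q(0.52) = -0.86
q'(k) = 7.08*k^2 + 10.6*k - 0.3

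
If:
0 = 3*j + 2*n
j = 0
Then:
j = 0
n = 0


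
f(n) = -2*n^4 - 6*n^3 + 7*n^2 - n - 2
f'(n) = -8*n^3 - 18*n^2 + 14*n - 1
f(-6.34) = -1416.62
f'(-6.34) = 1225.44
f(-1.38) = 21.23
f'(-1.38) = -33.57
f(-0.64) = 2.74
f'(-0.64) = -15.24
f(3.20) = -339.84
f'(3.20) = -402.66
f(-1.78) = 35.72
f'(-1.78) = -37.83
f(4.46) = -1190.87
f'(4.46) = -1006.34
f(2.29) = -94.64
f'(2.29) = -159.41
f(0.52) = -1.62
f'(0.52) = 0.29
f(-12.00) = -30086.00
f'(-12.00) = 11063.00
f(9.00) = -16940.00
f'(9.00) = -7165.00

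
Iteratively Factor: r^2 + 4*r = (r + 4)*(r)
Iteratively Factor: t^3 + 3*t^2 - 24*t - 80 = (t + 4)*(t^2 - t - 20) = (t - 5)*(t + 4)*(t + 4)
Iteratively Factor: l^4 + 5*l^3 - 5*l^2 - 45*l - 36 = (l + 1)*(l^3 + 4*l^2 - 9*l - 36) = (l + 1)*(l + 4)*(l^2 - 9) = (l - 3)*(l + 1)*(l + 4)*(l + 3)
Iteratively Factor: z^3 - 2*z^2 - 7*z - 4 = (z + 1)*(z^2 - 3*z - 4) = (z - 4)*(z + 1)*(z + 1)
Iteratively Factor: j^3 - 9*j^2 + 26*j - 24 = (j - 4)*(j^2 - 5*j + 6) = (j - 4)*(j - 2)*(j - 3)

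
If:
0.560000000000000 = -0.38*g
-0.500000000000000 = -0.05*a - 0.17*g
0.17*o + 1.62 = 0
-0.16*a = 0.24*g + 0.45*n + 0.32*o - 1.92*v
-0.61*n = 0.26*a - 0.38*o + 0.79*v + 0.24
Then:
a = 15.01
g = -1.47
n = -9.25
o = -9.53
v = -2.69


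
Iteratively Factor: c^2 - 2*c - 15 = (c - 5)*(c + 3)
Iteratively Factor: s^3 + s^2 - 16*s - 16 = (s + 1)*(s^2 - 16) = (s + 1)*(s + 4)*(s - 4)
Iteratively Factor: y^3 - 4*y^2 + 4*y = (y - 2)*(y^2 - 2*y) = y*(y - 2)*(y - 2)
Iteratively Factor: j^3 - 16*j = (j)*(j^2 - 16) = j*(j + 4)*(j - 4)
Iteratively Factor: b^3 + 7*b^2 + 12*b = (b)*(b^2 + 7*b + 12) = b*(b + 4)*(b + 3)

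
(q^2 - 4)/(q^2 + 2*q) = (q - 2)/q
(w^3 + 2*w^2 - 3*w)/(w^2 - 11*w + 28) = w*(w^2 + 2*w - 3)/(w^2 - 11*w + 28)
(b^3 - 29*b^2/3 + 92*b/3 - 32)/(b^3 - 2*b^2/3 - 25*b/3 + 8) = (b^2 - 7*b + 12)/(b^2 + 2*b - 3)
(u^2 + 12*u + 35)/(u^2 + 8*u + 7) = (u + 5)/(u + 1)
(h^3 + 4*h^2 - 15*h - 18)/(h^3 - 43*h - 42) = (h - 3)/(h - 7)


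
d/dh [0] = 0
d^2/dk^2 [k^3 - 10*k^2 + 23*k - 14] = 6*k - 20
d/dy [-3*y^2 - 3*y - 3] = -6*y - 3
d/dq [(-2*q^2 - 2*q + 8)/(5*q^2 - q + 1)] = 6*(2*q^2 - 14*q + 1)/(25*q^4 - 10*q^3 + 11*q^2 - 2*q + 1)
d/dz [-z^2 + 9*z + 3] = 9 - 2*z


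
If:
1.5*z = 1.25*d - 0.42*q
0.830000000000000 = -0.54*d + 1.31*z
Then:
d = 2.42592592592593*z - 1.53703703703704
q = 3.64858906525573*z - 4.57451499118166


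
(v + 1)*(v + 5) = v^2 + 6*v + 5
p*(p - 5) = p^2 - 5*p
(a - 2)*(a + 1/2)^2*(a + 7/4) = a^4 + 3*a^3/4 - 7*a^2/2 - 57*a/16 - 7/8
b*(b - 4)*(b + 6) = b^3 + 2*b^2 - 24*b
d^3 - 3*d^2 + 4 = (d - 2)^2*(d + 1)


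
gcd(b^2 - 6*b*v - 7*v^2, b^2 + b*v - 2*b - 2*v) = b + v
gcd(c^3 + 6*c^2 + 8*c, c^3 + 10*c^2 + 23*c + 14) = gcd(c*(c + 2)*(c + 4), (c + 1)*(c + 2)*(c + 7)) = c + 2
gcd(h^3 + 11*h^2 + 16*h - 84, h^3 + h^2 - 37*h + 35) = h + 7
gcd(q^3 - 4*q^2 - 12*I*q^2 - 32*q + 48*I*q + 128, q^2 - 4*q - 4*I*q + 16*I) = q^2 + q*(-4 - 4*I) + 16*I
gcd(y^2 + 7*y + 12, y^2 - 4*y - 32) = y + 4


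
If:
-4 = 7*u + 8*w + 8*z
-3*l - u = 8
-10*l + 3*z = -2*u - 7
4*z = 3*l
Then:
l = -36/55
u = -332/55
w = 58/11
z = -27/55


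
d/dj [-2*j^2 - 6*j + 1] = -4*j - 6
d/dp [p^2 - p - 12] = 2*p - 1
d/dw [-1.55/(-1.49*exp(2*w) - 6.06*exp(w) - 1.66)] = (-4.619*exp(w) - 9.393)*exp(w)/(1.49*exp(2*w) + 6.06*exp(w) + 1.66)^2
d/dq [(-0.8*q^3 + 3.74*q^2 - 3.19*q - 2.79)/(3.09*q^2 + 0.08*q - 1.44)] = (-2.472*q^4 - 0.128*q^3 + 13.6123*q^2 + 6.471*q + 4.8168)/(9.5481*q^4 + 0.4944*q^3 - 8.8928*q^2 - 0.2304*q + 2.0736)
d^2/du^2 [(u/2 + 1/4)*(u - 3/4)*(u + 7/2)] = 3*u + 13/4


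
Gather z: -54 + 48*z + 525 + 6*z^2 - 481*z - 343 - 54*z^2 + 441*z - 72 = -48*z^2 + 8*z + 56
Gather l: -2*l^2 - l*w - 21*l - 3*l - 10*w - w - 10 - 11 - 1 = -2*l^2 + l*(-w - 24) - 11*w - 22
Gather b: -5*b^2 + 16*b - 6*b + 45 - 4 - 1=-5*b^2 + 10*b + 40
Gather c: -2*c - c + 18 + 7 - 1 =24 - 3*c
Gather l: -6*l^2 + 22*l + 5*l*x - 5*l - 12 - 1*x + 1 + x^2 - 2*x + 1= -6*l^2 + l*(5*x + 17) + x^2 - 3*x - 10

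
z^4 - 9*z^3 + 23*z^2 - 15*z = z*(z - 5)*(z - 3)*(z - 1)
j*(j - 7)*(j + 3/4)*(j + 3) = j^4 - 13*j^3/4 - 24*j^2 - 63*j/4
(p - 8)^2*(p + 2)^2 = p^4 - 12*p^3 + 4*p^2 + 192*p + 256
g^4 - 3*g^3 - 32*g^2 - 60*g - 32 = (g - 8)*(g + 1)*(g + 2)^2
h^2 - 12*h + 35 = (h - 7)*(h - 5)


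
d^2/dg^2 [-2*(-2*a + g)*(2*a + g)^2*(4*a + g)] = -16*a^2 - 72*a*g - 24*g^2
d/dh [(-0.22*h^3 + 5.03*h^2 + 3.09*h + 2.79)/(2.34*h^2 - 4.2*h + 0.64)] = (-0.5148*h^4 + 1.848*h^3 - 28.779*h^2 - 6.6188*h + 13.6956)/(5.4756*h^4 - 19.656*h^3 + 20.6352*h^2 - 5.376*h + 0.4096)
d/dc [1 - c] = -1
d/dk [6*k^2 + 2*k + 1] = 12*k + 2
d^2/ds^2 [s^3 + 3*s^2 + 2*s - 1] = 6*s + 6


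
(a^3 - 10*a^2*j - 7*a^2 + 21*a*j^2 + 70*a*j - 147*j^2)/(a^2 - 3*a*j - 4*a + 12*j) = (a^2 - 7*a*j - 7*a + 49*j)/(a - 4)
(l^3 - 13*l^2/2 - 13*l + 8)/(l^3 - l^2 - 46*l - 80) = (l - 1/2)/(l + 5)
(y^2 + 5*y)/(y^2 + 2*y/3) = 3*(y + 5)/(3*y + 2)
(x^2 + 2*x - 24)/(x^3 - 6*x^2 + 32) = (x + 6)/(x^2 - 2*x - 8)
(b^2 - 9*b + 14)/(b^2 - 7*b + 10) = (b - 7)/(b - 5)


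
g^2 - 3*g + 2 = (g - 2)*(g - 1)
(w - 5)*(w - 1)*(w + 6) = w^3 - 31*w + 30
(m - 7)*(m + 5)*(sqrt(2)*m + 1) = sqrt(2)*m^3 - 2*sqrt(2)*m^2 + m^2 - 35*sqrt(2)*m - 2*m - 35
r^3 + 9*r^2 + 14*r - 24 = (r - 1)*(r + 4)*(r + 6)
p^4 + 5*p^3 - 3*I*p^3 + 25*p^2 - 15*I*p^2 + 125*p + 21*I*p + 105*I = (p + 5)*(p - 7*I)*(p + I)*(p + 3*I)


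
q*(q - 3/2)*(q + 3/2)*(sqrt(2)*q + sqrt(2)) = sqrt(2)*q^4 + sqrt(2)*q^3 - 9*sqrt(2)*q^2/4 - 9*sqrt(2)*q/4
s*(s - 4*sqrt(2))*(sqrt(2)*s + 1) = sqrt(2)*s^3 - 7*s^2 - 4*sqrt(2)*s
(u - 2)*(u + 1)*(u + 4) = u^3 + 3*u^2 - 6*u - 8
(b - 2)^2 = b^2 - 4*b + 4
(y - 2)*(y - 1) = y^2 - 3*y + 2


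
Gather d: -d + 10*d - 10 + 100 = 9*d + 90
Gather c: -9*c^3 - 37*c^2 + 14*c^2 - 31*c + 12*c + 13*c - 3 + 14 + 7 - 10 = -9*c^3 - 23*c^2 - 6*c + 8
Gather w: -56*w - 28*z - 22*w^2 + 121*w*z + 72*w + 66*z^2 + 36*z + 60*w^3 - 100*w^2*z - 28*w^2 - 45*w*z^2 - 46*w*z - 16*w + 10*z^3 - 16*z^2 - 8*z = 60*w^3 + w^2*(-100*z - 50) + w*(-45*z^2 + 75*z) + 10*z^3 + 50*z^2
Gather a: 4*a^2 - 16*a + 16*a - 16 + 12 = 4*a^2 - 4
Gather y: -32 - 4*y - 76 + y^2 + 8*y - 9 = y^2 + 4*y - 117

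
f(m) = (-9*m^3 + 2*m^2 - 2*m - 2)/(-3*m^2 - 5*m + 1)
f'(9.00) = 2.90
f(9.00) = 22.37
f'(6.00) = 2.81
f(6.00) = 13.77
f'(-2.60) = -15.97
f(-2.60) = -27.85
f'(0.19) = -4242.50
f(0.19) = 40.64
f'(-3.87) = 0.36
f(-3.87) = -22.67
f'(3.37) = 2.57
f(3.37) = 6.62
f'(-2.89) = -6.90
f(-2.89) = -24.75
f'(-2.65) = -13.69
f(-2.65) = -27.11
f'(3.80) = 2.63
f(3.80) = 7.74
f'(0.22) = -246.49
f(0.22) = 9.95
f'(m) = (6*m + 5)*(-9*m^3 + 2*m^2 - 2*m - 2)/(-3*m^2 - 5*m + 1)^2 + (-27*m^2 + 4*m - 2)/(-3*m^2 - 5*m + 1) = (27*m^4 + 90*m^3 - 43*m^2 - 8*m - 12)/(9*m^4 + 30*m^3 + 19*m^2 - 10*m + 1)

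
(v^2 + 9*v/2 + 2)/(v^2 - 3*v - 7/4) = 2*(v + 4)/(2*v - 7)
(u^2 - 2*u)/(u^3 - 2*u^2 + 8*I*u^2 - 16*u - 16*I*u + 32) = u/(u^2 + 8*I*u - 16)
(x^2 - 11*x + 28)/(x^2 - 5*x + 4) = (x - 7)/(x - 1)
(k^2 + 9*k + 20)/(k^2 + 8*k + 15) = (k + 4)/(k + 3)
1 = 1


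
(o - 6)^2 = o^2 - 12*o + 36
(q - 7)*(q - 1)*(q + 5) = q^3 - 3*q^2 - 33*q + 35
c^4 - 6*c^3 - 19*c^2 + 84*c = c*(c - 7)*(c - 3)*(c + 4)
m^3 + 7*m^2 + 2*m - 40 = (m - 2)*(m + 4)*(m + 5)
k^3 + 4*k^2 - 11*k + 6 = (k - 1)^2*(k + 6)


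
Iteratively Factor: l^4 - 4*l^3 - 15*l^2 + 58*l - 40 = (l - 2)*(l^3 - 2*l^2 - 19*l + 20) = (l - 2)*(l - 1)*(l^2 - l - 20) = (l - 5)*(l - 2)*(l - 1)*(l + 4)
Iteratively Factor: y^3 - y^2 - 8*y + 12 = (y - 2)*(y^2 + y - 6) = (y - 2)*(y + 3)*(y - 2)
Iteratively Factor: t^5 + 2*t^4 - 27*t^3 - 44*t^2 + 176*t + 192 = (t - 4)*(t^4 + 6*t^3 - 3*t^2 - 56*t - 48) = (t - 4)*(t - 3)*(t^3 + 9*t^2 + 24*t + 16) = (t - 4)*(t - 3)*(t + 1)*(t^2 + 8*t + 16) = (t - 4)*(t - 3)*(t + 1)*(t + 4)*(t + 4)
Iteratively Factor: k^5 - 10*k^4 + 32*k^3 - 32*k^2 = (k - 4)*(k^4 - 6*k^3 + 8*k^2) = k*(k - 4)*(k^3 - 6*k^2 + 8*k) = k*(k - 4)^2*(k^2 - 2*k) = k^2*(k - 4)^2*(k - 2)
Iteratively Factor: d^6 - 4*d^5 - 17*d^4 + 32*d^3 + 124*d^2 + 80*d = (d + 1)*(d^5 - 5*d^4 - 12*d^3 + 44*d^2 + 80*d) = d*(d + 1)*(d^4 - 5*d^3 - 12*d^2 + 44*d + 80) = d*(d + 1)*(d + 2)*(d^3 - 7*d^2 + 2*d + 40) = d*(d - 5)*(d + 1)*(d + 2)*(d^2 - 2*d - 8) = d*(d - 5)*(d + 1)*(d + 2)^2*(d - 4)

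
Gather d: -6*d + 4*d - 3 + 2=-2*d - 1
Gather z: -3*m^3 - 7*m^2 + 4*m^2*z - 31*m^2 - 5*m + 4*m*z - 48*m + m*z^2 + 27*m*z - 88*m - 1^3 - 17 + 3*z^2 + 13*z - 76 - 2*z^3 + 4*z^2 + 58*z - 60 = -3*m^3 - 38*m^2 - 141*m - 2*z^3 + z^2*(m + 7) + z*(4*m^2 + 31*m + 71) - 154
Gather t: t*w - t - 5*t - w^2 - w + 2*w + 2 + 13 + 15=t*(w - 6) - w^2 + w + 30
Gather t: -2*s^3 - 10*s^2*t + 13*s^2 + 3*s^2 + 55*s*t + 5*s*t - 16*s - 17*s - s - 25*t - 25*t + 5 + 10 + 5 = -2*s^3 + 16*s^2 - 34*s + t*(-10*s^2 + 60*s - 50) + 20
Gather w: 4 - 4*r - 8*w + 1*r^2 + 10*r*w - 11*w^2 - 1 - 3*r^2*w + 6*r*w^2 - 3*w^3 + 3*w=r^2 - 4*r - 3*w^3 + w^2*(6*r - 11) + w*(-3*r^2 + 10*r - 5) + 3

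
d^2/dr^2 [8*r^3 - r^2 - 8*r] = 48*r - 2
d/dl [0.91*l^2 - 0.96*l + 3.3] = 1.82*l - 0.96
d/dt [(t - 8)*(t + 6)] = 2*t - 2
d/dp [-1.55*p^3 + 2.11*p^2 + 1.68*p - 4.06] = -4.65*p^2 + 4.22*p + 1.68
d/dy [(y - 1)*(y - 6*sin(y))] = y + (1 - y)*(6*cos(y) - 1) - 6*sin(y)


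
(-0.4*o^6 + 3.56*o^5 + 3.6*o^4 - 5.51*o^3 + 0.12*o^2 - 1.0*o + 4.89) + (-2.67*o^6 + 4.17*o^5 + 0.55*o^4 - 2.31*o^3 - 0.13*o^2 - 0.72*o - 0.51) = -3.07*o^6 + 7.73*o^5 + 4.15*o^4 - 7.82*o^3 - 0.01*o^2 - 1.72*o + 4.38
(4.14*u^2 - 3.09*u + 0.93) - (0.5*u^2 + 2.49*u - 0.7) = 3.64*u^2 - 5.58*u + 1.63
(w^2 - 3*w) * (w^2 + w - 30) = w^4 - 2*w^3 - 33*w^2 + 90*w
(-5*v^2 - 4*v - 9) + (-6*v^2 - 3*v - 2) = -11*v^2 - 7*v - 11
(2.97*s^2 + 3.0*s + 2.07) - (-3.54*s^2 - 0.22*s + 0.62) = 6.51*s^2 + 3.22*s + 1.45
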